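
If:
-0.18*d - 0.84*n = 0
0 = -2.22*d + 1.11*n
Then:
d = 0.00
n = 0.00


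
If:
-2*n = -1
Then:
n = 1/2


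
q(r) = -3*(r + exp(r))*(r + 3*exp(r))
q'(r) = -3*(r + exp(r))*(3*exp(r) + 1) - 3*(r + 3*exp(r))*(exp(r) + 1) = -12*r*exp(r) - 6*r - 18*exp(2*r) - 12*exp(r)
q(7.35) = -21933147.30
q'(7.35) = -43747432.39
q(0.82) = -70.76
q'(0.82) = -147.30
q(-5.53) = -91.48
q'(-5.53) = 33.40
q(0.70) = -54.88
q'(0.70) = -118.27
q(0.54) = -38.50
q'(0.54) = -87.96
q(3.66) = -15338.81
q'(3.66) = -29378.76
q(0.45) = -31.21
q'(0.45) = -74.26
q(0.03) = -9.93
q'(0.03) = -32.03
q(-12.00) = -432.00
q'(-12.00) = 72.00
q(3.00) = -4380.94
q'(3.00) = -8243.82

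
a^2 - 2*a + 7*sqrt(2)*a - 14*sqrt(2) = (a - 2)*(a + 7*sqrt(2))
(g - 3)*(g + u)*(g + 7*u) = g^3 + 8*g^2*u - 3*g^2 + 7*g*u^2 - 24*g*u - 21*u^2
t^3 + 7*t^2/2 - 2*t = t*(t - 1/2)*(t + 4)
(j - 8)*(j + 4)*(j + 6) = j^3 + 2*j^2 - 56*j - 192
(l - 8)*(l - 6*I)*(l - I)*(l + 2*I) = l^4 - 8*l^3 - 5*I*l^3 + 8*l^2 + 40*I*l^2 - 64*l - 12*I*l + 96*I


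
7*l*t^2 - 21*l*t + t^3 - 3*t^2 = t*(7*l + t)*(t - 3)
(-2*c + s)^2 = 4*c^2 - 4*c*s + s^2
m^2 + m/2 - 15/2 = (m - 5/2)*(m + 3)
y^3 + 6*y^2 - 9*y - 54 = (y - 3)*(y + 3)*(y + 6)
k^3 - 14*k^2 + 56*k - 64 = (k - 8)*(k - 4)*(k - 2)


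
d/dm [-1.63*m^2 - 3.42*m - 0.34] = -3.26*m - 3.42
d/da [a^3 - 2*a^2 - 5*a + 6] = 3*a^2 - 4*a - 5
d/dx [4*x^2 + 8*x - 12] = 8*x + 8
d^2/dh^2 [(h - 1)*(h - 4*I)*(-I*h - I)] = -6*I*h - 8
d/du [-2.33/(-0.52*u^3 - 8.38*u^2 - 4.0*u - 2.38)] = (-3.6348*u^2 - 39.0508*u - 9.32)/(0.52*u^3 + 8.38*u^2 + 4.0*u + 2.38)^2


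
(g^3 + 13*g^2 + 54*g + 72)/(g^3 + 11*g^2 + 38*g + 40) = (g^2 + 9*g + 18)/(g^2 + 7*g + 10)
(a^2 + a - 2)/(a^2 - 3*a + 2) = (a + 2)/(a - 2)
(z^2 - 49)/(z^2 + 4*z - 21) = (z - 7)/(z - 3)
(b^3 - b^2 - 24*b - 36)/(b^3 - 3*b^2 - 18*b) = (b + 2)/b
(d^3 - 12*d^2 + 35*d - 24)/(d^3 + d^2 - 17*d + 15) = (d - 8)/(d + 5)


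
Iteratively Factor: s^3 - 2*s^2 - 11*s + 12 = (s - 4)*(s^2 + 2*s - 3) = (s - 4)*(s - 1)*(s + 3)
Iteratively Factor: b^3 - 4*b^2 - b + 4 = (b - 4)*(b^2 - 1) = (b - 4)*(b - 1)*(b + 1)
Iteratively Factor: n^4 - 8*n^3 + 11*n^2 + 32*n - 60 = (n + 2)*(n^3 - 10*n^2 + 31*n - 30) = (n - 5)*(n + 2)*(n^2 - 5*n + 6) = (n - 5)*(n - 2)*(n + 2)*(n - 3)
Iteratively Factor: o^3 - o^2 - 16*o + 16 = (o - 1)*(o^2 - 16) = (o - 1)*(o + 4)*(o - 4)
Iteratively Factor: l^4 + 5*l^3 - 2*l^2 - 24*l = (l + 3)*(l^3 + 2*l^2 - 8*l) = (l - 2)*(l + 3)*(l^2 + 4*l) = l*(l - 2)*(l + 3)*(l + 4)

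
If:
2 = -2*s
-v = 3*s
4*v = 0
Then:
No Solution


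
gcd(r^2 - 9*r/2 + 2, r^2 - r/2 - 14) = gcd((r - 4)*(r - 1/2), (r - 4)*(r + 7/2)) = r - 4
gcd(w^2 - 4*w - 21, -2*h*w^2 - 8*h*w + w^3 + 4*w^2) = 1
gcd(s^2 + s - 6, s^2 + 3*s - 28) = 1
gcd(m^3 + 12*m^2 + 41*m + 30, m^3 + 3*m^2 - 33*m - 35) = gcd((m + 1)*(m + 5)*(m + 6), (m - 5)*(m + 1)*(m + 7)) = m + 1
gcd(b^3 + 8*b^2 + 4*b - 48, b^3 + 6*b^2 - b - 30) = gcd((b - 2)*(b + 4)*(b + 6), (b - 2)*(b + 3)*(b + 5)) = b - 2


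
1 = 1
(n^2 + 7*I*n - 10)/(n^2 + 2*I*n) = (n + 5*I)/n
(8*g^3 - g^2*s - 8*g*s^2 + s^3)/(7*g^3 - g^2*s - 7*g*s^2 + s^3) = (-8*g + s)/(-7*g + s)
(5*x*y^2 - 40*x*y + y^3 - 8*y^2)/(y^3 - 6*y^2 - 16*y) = (5*x + y)/(y + 2)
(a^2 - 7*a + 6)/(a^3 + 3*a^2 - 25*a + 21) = (a - 6)/(a^2 + 4*a - 21)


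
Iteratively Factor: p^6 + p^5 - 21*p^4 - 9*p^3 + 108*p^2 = (p + 3)*(p^5 - 2*p^4 - 15*p^3 + 36*p^2) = p*(p + 3)*(p^4 - 2*p^3 - 15*p^2 + 36*p) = p*(p - 3)*(p + 3)*(p^3 + p^2 - 12*p) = p*(p - 3)^2*(p + 3)*(p^2 + 4*p) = p*(p - 3)^2*(p + 3)*(p + 4)*(p)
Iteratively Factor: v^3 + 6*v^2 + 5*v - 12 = (v + 3)*(v^2 + 3*v - 4) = (v + 3)*(v + 4)*(v - 1)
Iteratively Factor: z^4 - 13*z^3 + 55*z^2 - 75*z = (z)*(z^3 - 13*z^2 + 55*z - 75) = z*(z - 5)*(z^2 - 8*z + 15) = z*(z - 5)^2*(z - 3)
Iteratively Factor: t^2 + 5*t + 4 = (t + 4)*(t + 1)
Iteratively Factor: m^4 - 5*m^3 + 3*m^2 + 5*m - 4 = (m - 4)*(m^3 - m^2 - m + 1) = (m - 4)*(m - 1)*(m^2 - 1) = (m - 4)*(m - 1)^2*(m + 1)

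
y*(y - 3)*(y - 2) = y^3 - 5*y^2 + 6*y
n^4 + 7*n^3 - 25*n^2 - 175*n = n*(n - 5)*(n + 5)*(n + 7)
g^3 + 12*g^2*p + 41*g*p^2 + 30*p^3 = (g + p)*(g + 5*p)*(g + 6*p)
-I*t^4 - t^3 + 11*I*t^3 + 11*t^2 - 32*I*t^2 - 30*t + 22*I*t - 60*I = (t - 6)*(t - 5)*(t - 2*I)*(-I*t + 1)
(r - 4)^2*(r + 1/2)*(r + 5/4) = r^4 - 25*r^3/4 + 21*r^2/8 + 23*r + 10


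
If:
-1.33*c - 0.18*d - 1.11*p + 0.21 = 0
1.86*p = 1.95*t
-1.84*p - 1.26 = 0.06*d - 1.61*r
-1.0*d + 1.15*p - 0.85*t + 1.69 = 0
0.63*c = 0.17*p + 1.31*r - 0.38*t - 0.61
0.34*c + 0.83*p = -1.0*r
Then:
No Solution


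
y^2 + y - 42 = (y - 6)*(y + 7)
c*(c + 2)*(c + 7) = c^3 + 9*c^2 + 14*c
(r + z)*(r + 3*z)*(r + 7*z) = r^3 + 11*r^2*z + 31*r*z^2 + 21*z^3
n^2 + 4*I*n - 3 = (n + I)*(n + 3*I)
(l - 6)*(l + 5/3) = l^2 - 13*l/3 - 10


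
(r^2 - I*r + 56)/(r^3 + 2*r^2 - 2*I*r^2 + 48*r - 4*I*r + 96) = (r + 7*I)/(r^2 + r*(2 + 6*I) + 12*I)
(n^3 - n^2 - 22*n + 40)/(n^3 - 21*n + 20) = (n - 2)/(n - 1)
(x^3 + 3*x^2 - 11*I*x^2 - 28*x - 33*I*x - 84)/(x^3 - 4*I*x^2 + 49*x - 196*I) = (x + 3)/(x + 7*I)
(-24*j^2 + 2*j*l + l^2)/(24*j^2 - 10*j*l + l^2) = (-6*j - l)/(6*j - l)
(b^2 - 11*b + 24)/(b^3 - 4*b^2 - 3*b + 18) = (b - 8)/(b^2 - b - 6)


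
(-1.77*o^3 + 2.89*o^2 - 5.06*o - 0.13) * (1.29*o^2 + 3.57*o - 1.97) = -2.2833*o^5 - 2.5908*o^4 + 7.2768*o^3 - 23.9252*o^2 + 9.5041*o + 0.2561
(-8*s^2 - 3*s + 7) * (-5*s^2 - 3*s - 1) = 40*s^4 + 39*s^3 - 18*s^2 - 18*s - 7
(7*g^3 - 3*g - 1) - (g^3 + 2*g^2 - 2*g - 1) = 6*g^3 - 2*g^2 - g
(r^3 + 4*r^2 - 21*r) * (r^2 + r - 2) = r^5 + 5*r^4 - 19*r^3 - 29*r^2 + 42*r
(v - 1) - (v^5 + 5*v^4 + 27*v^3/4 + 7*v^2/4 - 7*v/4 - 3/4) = -v^5 - 5*v^4 - 27*v^3/4 - 7*v^2/4 + 11*v/4 - 1/4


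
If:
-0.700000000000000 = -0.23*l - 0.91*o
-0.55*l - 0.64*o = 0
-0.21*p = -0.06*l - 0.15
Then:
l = -1.27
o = 1.09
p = 0.35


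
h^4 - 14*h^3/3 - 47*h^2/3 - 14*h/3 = h*(h - 7)*(h + 1/3)*(h + 2)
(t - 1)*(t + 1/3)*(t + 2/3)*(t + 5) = t^4 + 5*t^3 - 7*t^2/9 - 37*t/9 - 10/9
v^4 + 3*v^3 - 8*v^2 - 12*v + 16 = (v - 2)*(v - 1)*(v + 2)*(v + 4)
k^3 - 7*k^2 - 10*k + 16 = (k - 8)*(k - 1)*(k + 2)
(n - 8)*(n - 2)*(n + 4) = n^3 - 6*n^2 - 24*n + 64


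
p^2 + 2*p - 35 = (p - 5)*(p + 7)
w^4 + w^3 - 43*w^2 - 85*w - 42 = (w - 7)*(w + 1)^2*(w + 6)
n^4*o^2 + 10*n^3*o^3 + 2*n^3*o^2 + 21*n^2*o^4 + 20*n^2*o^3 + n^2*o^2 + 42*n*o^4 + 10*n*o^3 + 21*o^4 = (n + 3*o)*(n + 7*o)*(n*o + o)^2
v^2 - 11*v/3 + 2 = (v - 3)*(v - 2/3)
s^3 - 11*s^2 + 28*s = s*(s - 7)*(s - 4)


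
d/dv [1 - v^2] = -2*v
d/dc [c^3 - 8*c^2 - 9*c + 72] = 3*c^2 - 16*c - 9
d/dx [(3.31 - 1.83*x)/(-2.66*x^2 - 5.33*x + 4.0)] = (-4.8678*x^2 + 17.6092*x + 10.3223)/(7.0756*x^4 + 28.3556*x^3 + 7.1289*x^2 - 42.64*x + 16.0)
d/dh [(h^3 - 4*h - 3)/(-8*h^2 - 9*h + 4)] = ((4 - 3*h^2)*(8*h^2 + 9*h - 4) - (16*h + 9)*(-h^3 + 4*h + 3))/(8*h^2 + 9*h - 4)^2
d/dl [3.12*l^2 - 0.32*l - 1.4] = 6.24*l - 0.32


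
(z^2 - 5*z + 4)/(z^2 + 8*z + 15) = (z^2 - 5*z + 4)/(z^2 + 8*z + 15)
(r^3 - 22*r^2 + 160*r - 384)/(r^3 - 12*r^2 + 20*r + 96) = (r - 8)/(r + 2)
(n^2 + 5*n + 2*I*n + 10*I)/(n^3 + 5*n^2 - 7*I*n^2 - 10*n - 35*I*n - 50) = (n + 2*I)/(n^2 - 7*I*n - 10)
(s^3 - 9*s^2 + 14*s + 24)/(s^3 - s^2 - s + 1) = (s^2 - 10*s + 24)/(s^2 - 2*s + 1)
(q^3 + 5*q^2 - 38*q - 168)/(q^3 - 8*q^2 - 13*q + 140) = (q^2 + q - 42)/(q^2 - 12*q + 35)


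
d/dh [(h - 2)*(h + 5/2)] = 2*h + 1/2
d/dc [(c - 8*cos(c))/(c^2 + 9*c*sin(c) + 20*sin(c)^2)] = (-(c - 8*cos(c))*(9*c*cos(c) + 2*c + 9*sin(c) + 20*sin(2*c)) + (8*sin(c) + 1)*(c^2 + 9*c*sin(c) + 20*sin(c)^2))/((c + 4*sin(c))^2*(c + 5*sin(c))^2)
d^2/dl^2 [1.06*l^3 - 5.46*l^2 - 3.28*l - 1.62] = 6.36*l - 10.92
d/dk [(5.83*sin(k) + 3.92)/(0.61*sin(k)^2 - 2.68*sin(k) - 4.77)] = (-4.7824*sin(k) + 1.77815*cos(2*k) - 19.08165)*cos(k)/(-0.61*sin(k)^2 + 2.68*sin(k) + 4.77)^2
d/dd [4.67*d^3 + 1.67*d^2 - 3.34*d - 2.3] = 14.01*d^2 + 3.34*d - 3.34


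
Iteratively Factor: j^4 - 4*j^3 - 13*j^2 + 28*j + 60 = (j - 3)*(j^3 - j^2 - 16*j - 20) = (j - 3)*(j + 2)*(j^2 - 3*j - 10) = (j - 5)*(j - 3)*(j + 2)*(j + 2)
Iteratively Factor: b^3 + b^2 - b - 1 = (b + 1)*(b^2 - 1) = (b - 1)*(b + 1)*(b + 1)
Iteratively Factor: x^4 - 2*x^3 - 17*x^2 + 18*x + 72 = (x + 2)*(x^3 - 4*x^2 - 9*x + 36) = (x + 2)*(x + 3)*(x^2 - 7*x + 12) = (x - 4)*(x + 2)*(x + 3)*(x - 3)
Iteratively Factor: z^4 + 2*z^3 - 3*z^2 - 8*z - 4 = (z + 2)*(z^3 - 3*z - 2) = (z + 1)*(z + 2)*(z^2 - z - 2) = (z + 1)^2*(z + 2)*(z - 2)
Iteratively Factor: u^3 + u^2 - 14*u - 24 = (u + 2)*(u^2 - u - 12) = (u + 2)*(u + 3)*(u - 4)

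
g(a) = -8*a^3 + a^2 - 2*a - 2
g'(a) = -24*a^2 + 2*a - 2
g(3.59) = -366.44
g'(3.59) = -304.13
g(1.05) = -12.26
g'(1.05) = -26.36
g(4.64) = -788.93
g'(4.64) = -509.43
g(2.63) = -145.87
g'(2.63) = -162.75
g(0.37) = -3.01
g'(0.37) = -4.55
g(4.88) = -917.66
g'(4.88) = -563.79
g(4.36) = -654.77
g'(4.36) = -449.51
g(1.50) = -29.75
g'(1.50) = -53.00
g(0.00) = -2.00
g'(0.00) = -2.00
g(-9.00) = 5929.00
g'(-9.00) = -1964.00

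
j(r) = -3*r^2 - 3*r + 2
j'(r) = -6*r - 3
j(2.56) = -25.34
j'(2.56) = -18.36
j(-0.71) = 2.62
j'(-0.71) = 1.26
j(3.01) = -34.21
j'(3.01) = -21.06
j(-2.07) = -4.64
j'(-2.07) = 9.42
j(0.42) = 0.21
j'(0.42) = -5.52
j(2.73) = -28.55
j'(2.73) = -19.38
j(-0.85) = 2.38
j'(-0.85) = 2.10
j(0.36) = 0.53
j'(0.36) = -5.16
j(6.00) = -124.00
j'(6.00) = -39.00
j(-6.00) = -88.00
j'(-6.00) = 33.00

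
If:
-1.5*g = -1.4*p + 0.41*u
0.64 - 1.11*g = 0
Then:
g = 0.58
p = 0.292857142857143*u + 0.617760617760618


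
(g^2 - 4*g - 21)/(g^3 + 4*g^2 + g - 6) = (g - 7)/(g^2 + g - 2)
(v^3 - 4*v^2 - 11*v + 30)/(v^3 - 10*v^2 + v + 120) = (v - 2)/(v - 8)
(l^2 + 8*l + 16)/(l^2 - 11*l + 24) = (l^2 + 8*l + 16)/(l^2 - 11*l + 24)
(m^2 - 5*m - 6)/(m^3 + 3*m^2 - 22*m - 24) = (m - 6)/(m^2 + 2*m - 24)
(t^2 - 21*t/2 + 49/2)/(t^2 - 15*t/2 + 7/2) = (2*t - 7)/(2*t - 1)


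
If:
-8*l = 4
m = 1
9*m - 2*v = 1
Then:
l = -1/2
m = 1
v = 4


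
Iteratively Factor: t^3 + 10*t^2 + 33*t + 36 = (t + 4)*(t^2 + 6*t + 9) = (t + 3)*(t + 4)*(t + 3)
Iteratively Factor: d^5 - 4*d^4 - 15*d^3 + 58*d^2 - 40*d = (d)*(d^4 - 4*d^3 - 15*d^2 + 58*d - 40) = d*(d - 1)*(d^3 - 3*d^2 - 18*d + 40) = d*(d - 1)*(d + 4)*(d^2 - 7*d + 10) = d*(d - 5)*(d - 1)*(d + 4)*(d - 2)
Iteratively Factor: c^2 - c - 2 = (c + 1)*(c - 2)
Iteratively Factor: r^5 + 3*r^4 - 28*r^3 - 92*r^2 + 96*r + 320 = (r + 2)*(r^4 + r^3 - 30*r^2 - 32*r + 160) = (r - 5)*(r + 2)*(r^3 + 6*r^2 - 32) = (r - 5)*(r + 2)*(r + 4)*(r^2 + 2*r - 8) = (r - 5)*(r - 2)*(r + 2)*(r + 4)*(r + 4)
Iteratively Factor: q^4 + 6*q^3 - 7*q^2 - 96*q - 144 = (q + 4)*(q^3 + 2*q^2 - 15*q - 36) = (q + 3)*(q + 4)*(q^2 - q - 12) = (q - 4)*(q + 3)*(q + 4)*(q + 3)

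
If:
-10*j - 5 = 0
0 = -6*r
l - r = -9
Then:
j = -1/2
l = -9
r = 0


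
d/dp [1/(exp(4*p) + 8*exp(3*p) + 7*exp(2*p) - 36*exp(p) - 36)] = (-4*exp(3*p) - 24*exp(2*p) - 14*exp(p) + 36)*exp(p)/(exp(4*p) + 8*exp(3*p) + 7*exp(2*p) - 36*exp(p) - 36)^2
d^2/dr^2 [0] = 0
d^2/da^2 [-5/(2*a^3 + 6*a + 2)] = 15*(a*(a^3 + 3*a + 1) - 3*(a^2 + 1)^2)/(a^3 + 3*a + 1)^3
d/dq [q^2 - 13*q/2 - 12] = 2*q - 13/2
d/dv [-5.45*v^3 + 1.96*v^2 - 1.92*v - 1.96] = -16.35*v^2 + 3.92*v - 1.92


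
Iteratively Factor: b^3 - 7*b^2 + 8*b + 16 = (b - 4)*(b^2 - 3*b - 4) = (b - 4)^2*(b + 1)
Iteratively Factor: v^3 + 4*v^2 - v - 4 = (v + 1)*(v^2 + 3*v - 4) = (v + 1)*(v + 4)*(v - 1)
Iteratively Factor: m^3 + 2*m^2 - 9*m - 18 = (m - 3)*(m^2 + 5*m + 6) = (m - 3)*(m + 2)*(m + 3)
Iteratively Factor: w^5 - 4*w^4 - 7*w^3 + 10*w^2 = (w)*(w^4 - 4*w^3 - 7*w^2 + 10*w) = w*(w - 1)*(w^3 - 3*w^2 - 10*w) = w*(w - 5)*(w - 1)*(w^2 + 2*w) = w^2*(w - 5)*(w - 1)*(w + 2)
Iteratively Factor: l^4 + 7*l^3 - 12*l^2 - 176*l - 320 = (l + 4)*(l^3 + 3*l^2 - 24*l - 80) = (l + 4)^2*(l^2 - l - 20) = (l + 4)^3*(l - 5)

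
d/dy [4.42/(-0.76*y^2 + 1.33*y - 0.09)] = (6.7184*y - 5.8786)/(0.76*y^2 - 1.33*y + 0.09)^2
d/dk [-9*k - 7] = -9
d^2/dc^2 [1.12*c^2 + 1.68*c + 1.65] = 2.24000000000000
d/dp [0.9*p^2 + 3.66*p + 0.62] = 1.8*p + 3.66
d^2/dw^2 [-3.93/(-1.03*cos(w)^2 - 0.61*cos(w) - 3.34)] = (-16.677348*(1 - cos(w)^2)^2 - 7.40765699999999*cos(w)^3 + 44.278917*cos(w)^2 + 22.822296*cos(w) - 7.437918)/(1.03*cos(w)^2 + 0.61*cos(w) + 3.34)^3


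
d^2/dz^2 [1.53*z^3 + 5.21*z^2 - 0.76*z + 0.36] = 9.18*z + 10.42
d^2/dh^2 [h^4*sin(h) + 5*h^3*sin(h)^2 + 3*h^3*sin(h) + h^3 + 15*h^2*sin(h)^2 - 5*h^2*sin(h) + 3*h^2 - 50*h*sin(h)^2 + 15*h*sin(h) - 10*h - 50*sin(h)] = -h^4*sin(h) - 3*h^3*sin(h) + 8*h^3*cos(h) + 10*h^3*cos(2*h) + 17*h^2*sin(h) + 30*sqrt(2)*h^2*sin(2*h + pi/4) + 18*h^2*cos(h) + 3*h*sin(h) + 60*h*sin(2*h) - 20*h*cos(h) - 115*h*cos(2*h) + 21*h + 40*sin(h) - 100*sin(2*h) + 30*cos(h) - 15*cos(2*h) + 21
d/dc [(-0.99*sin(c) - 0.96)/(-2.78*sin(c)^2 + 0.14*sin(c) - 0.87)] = (-2.7522*sin(c)^2 - 5.3376*sin(c) + 0.9957)*cos(c)/(7.7284*sin(c)^4 - 0.7784*sin(c)^3 + 4.8568*sin(c)^2 - 0.2436*sin(c) + 0.7569)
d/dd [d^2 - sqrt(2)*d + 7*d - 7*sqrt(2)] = 2*d - sqrt(2) + 7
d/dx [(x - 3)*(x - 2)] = 2*x - 5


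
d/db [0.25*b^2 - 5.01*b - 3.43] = 0.5*b - 5.01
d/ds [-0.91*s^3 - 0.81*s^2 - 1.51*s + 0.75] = -2.73*s^2 - 1.62*s - 1.51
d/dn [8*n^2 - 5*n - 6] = 16*n - 5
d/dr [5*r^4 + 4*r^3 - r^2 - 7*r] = 20*r^3 + 12*r^2 - 2*r - 7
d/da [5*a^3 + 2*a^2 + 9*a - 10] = 15*a^2 + 4*a + 9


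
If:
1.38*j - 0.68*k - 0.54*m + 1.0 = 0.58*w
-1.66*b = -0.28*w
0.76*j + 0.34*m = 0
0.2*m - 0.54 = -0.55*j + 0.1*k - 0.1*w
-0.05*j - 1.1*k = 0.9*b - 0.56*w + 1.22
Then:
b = 0.87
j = 0.97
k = 0.76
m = -2.17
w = 5.16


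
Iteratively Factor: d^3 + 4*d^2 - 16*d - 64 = (d + 4)*(d^2 - 16) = (d + 4)^2*(d - 4)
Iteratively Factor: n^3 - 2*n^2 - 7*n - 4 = (n - 4)*(n^2 + 2*n + 1) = (n - 4)*(n + 1)*(n + 1)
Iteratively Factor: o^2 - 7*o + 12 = (o - 4)*(o - 3)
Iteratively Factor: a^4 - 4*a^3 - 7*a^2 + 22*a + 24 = (a + 1)*(a^3 - 5*a^2 - 2*a + 24) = (a - 4)*(a + 1)*(a^2 - a - 6) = (a - 4)*(a + 1)*(a + 2)*(a - 3)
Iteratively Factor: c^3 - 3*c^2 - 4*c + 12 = (c - 2)*(c^2 - c - 6) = (c - 3)*(c - 2)*(c + 2)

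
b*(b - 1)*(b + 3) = b^3 + 2*b^2 - 3*b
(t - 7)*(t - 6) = t^2 - 13*t + 42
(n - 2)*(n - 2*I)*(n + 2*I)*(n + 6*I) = n^4 - 2*n^3 + 6*I*n^3 + 4*n^2 - 12*I*n^2 - 8*n + 24*I*n - 48*I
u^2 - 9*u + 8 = (u - 8)*(u - 1)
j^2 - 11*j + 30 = (j - 6)*(j - 5)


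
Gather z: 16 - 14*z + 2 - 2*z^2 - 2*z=-2*z^2 - 16*z + 18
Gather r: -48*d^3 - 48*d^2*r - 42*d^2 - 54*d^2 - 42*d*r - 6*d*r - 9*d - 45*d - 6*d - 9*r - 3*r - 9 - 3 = -48*d^3 - 96*d^2 - 60*d + r*(-48*d^2 - 48*d - 12) - 12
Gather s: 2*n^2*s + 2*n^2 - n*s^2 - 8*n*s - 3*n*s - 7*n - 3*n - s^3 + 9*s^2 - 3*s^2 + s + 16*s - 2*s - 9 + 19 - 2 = 2*n^2 - 10*n - s^3 + s^2*(6 - n) + s*(2*n^2 - 11*n + 15) + 8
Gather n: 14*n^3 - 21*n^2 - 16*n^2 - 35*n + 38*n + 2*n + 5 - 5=14*n^3 - 37*n^2 + 5*n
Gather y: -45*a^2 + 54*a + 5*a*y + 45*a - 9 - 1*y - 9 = -45*a^2 + 99*a + y*(5*a - 1) - 18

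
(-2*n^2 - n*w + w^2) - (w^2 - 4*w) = -2*n^2 - n*w + 4*w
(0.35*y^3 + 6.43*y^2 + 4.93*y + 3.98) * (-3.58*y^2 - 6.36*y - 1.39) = -1.253*y^5 - 25.2454*y^4 - 59.0307*y^3 - 54.5409*y^2 - 32.1655*y - 5.5322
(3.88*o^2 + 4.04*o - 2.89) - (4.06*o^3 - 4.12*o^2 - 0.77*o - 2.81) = -4.06*o^3 + 8.0*o^2 + 4.81*o - 0.0800000000000001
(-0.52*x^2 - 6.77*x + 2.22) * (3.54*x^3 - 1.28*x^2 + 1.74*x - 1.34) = -1.8408*x^5 - 23.3002*x^4 + 15.6196*x^3 - 13.9246*x^2 + 12.9346*x - 2.9748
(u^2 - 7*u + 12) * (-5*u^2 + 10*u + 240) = -5*u^4 + 45*u^3 + 110*u^2 - 1560*u + 2880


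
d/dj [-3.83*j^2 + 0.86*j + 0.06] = 0.86 - 7.66*j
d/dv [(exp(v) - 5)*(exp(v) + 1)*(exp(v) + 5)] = (3*exp(2*v) + 2*exp(v) - 25)*exp(v)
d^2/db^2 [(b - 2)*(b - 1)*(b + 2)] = 6*b - 2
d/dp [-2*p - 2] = -2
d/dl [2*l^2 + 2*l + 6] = 4*l + 2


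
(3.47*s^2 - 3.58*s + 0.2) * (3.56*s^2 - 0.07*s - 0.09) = 12.3532*s^4 - 12.9877*s^3 + 0.6503*s^2 + 0.3082*s - 0.018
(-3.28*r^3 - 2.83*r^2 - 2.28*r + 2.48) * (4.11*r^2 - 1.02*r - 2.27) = -13.4808*r^5 - 8.2857*r^4 + 0.961400000000001*r^3 + 18.9425*r^2 + 2.646*r - 5.6296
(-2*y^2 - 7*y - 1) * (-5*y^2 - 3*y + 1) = 10*y^4 + 41*y^3 + 24*y^2 - 4*y - 1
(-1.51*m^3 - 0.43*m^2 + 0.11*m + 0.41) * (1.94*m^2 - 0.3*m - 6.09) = -2.9294*m^5 - 0.3812*m^4 + 9.5383*m^3 + 3.3811*m^2 - 0.7929*m - 2.4969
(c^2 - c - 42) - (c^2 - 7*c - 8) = 6*c - 34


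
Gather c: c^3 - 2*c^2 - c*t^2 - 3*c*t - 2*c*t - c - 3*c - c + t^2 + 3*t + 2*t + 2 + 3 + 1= c^3 - 2*c^2 + c*(-t^2 - 5*t - 5) + t^2 + 5*t + 6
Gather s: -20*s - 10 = -20*s - 10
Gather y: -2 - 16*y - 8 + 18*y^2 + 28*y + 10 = 18*y^2 + 12*y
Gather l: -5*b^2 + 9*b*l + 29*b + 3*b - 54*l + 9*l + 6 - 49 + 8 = -5*b^2 + 32*b + l*(9*b - 45) - 35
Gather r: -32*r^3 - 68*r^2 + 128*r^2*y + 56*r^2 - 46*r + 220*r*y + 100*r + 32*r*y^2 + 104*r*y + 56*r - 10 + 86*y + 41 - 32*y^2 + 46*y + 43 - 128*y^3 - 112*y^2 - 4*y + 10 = -32*r^3 + r^2*(128*y - 12) + r*(32*y^2 + 324*y + 110) - 128*y^3 - 144*y^2 + 128*y + 84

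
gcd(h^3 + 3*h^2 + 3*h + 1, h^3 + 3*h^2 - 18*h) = 1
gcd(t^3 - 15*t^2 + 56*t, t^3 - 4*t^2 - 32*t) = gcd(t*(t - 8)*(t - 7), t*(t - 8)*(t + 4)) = t^2 - 8*t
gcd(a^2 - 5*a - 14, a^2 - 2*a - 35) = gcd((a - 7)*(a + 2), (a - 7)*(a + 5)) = a - 7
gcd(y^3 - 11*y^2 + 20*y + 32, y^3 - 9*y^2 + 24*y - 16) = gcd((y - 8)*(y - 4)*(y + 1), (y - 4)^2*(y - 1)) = y - 4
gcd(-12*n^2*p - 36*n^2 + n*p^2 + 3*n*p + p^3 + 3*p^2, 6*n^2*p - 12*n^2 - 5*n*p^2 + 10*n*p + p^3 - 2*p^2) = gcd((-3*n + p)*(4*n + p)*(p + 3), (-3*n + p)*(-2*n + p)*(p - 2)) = -3*n + p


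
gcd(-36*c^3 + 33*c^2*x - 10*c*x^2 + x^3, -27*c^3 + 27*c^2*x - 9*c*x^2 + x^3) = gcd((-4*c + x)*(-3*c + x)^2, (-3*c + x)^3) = 9*c^2 - 6*c*x + x^2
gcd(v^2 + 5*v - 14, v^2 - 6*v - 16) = 1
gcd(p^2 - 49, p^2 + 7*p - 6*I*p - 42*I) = p + 7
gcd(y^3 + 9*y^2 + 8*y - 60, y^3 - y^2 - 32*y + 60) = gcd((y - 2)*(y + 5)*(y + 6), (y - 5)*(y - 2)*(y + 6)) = y^2 + 4*y - 12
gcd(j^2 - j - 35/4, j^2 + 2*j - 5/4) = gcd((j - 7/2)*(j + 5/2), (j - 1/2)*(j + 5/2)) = j + 5/2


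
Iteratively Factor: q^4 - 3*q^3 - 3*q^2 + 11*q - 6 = (q + 2)*(q^3 - 5*q^2 + 7*q - 3) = (q - 1)*(q + 2)*(q^2 - 4*q + 3) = (q - 1)^2*(q + 2)*(q - 3)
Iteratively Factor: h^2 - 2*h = (h - 2)*(h)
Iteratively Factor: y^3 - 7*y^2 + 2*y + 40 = (y - 5)*(y^2 - 2*y - 8) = (y - 5)*(y + 2)*(y - 4)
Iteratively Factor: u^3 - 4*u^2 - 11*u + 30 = (u + 3)*(u^2 - 7*u + 10) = (u - 2)*(u + 3)*(u - 5)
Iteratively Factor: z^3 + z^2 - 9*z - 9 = (z + 3)*(z^2 - 2*z - 3) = (z + 1)*(z + 3)*(z - 3)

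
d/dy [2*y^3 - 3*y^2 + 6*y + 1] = 6*y^2 - 6*y + 6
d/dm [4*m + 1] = 4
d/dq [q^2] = 2*q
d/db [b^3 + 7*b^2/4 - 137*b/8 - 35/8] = 3*b^2 + 7*b/2 - 137/8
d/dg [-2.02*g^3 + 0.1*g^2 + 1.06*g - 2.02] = -6.06*g^2 + 0.2*g + 1.06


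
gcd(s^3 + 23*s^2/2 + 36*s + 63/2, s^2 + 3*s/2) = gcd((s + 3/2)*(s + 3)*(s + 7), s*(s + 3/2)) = s + 3/2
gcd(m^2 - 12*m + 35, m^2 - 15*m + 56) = m - 7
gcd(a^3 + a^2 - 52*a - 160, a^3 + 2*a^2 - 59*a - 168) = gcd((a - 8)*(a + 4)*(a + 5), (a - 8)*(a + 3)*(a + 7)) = a - 8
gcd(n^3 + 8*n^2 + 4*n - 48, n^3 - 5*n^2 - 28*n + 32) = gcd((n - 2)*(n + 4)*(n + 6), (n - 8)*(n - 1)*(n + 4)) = n + 4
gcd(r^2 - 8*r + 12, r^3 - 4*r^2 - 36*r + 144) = r - 6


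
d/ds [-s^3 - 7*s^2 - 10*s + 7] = -3*s^2 - 14*s - 10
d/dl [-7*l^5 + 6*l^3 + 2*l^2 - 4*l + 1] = -35*l^4 + 18*l^2 + 4*l - 4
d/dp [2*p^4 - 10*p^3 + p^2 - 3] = 2*p*(4*p^2 - 15*p + 1)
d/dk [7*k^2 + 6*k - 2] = 14*k + 6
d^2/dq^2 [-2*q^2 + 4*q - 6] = -4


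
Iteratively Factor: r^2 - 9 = (r - 3)*(r + 3)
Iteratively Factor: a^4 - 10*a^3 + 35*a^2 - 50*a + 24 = (a - 4)*(a^3 - 6*a^2 + 11*a - 6) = (a - 4)*(a - 2)*(a^2 - 4*a + 3) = (a - 4)*(a - 3)*(a - 2)*(a - 1)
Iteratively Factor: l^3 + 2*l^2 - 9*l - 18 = (l - 3)*(l^2 + 5*l + 6) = (l - 3)*(l + 3)*(l + 2)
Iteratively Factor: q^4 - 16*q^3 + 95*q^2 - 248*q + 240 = (q - 4)*(q^3 - 12*q^2 + 47*q - 60) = (q - 5)*(q - 4)*(q^2 - 7*q + 12) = (q - 5)*(q - 4)*(q - 3)*(q - 4)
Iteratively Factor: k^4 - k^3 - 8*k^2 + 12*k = (k - 2)*(k^3 + k^2 - 6*k) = k*(k - 2)*(k^2 + k - 6) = k*(k - 2)^2*(k + 3)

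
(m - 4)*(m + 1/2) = m^2 - 7*m/2 - 2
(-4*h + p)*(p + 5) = -4*h*p - 20*h + p^2 + 5*p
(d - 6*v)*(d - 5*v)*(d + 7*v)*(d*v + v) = d^4*v - 4*d^3*v^2 + d^3*v - 47*d^2*v^3 - 4*d^2*v^2 + 210*d*v^4 - 47*d*v^3 + 210*v^4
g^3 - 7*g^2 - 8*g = g*(g - 8)*(g + 1)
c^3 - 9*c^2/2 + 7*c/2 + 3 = (c - 3)*(c - 2)*(c + 1/2)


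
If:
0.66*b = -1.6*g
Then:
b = -2.42424242424242*g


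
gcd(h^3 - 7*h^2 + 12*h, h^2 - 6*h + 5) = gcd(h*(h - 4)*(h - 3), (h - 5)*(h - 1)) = 1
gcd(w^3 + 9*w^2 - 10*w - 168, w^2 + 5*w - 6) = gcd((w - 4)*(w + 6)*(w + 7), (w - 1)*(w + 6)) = w + 6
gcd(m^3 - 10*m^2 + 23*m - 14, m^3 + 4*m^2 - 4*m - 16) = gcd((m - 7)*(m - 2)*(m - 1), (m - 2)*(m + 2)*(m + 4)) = m - 2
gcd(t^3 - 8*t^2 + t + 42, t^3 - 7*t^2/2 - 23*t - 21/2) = t - 7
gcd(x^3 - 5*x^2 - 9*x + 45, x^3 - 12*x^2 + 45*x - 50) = x - 5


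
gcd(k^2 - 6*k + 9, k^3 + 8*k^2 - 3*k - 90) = k - 3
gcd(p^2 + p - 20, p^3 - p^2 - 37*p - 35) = p + 5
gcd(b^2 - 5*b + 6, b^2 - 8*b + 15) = b - 3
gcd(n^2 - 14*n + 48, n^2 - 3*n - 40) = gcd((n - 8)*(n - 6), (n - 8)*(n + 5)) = n - 8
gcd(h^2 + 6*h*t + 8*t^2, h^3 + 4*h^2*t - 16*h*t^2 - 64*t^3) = h + 4*t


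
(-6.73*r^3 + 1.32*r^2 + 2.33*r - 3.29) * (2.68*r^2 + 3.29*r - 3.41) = -18.0364*r^5 - 18.6041*r^4 + 33.5365*r^3 - 5.6527*r^2 - 18.7694*r + 11.2189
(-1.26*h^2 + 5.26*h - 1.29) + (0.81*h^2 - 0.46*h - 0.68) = -0.45*h^2 + 4.8*h - 1.97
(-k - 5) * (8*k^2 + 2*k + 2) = -8*k^3 - 42*k^2 - 12*k - 10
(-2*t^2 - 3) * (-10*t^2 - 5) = 20*t^4 + 40*t^2 + 15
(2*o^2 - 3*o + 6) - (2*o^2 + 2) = 4 - 3*o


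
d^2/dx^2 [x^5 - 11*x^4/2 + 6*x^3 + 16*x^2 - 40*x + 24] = 20*x^3 - 66*x^2 + 36*x + 32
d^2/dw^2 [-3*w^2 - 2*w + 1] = -6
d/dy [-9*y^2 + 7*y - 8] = 7 - 18*y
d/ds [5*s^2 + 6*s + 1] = 10*s + 6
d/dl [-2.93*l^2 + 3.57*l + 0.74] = 3.57 - 5.86*l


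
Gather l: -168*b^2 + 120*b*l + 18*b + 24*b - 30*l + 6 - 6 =-168*b^2 + 42*b + l*(120*b - 30)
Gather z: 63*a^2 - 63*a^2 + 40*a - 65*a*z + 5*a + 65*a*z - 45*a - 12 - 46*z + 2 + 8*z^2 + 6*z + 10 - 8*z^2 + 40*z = 0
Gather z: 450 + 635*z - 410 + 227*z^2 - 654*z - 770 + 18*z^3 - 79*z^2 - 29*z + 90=18*z^3 + 148*z^2 - 48*z - 640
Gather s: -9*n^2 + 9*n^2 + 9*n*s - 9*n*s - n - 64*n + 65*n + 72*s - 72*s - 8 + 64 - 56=0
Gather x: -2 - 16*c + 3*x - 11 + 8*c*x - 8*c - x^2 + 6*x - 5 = -24*c - x^2 + x*(8*c + 9) - 18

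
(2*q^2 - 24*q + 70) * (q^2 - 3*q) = 2*q^4 - 30*q^3 + 142*q^2 - 210*q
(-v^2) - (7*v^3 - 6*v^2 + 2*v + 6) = -7*v^3 + 5*v^2 - 2*v - 6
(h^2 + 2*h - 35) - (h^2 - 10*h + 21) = 12*h - 56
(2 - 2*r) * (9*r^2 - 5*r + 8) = -18*r^3 + 28*r^2 - 26*r + 16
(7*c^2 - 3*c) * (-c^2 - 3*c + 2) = -7*c^4 - 18*c^3 + 23*c^2 - 6*c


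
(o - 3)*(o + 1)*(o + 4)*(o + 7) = o^4 + 9*o^3 + 3*o^2 - 89*o - 84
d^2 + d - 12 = (d - 3)*(d + 4)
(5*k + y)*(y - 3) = 5*k*y - 15*k + y^2 - 3*y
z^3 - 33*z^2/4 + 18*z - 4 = (z - 4)^2*(z - 1/4)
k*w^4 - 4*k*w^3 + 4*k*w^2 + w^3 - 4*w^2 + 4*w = w*(w - 2)^2*(k*w + 1)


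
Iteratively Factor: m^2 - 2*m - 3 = (m - 3)*(m + 1)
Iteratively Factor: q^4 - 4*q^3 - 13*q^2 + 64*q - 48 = (q + 4)*(q^3 - 8*q^2 + 19*q - 12) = (q - 4)*(q + 4)*(q^2 - 4*q + 3) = (q - 4)*(q - 3)*(q + 4)*(q - 1)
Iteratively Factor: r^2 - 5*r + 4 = (r - 4)*(r - 1)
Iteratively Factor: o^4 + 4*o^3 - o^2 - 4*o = (o - 1)*(o^3 + 5*o^2 + 4*o) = o*(o - 1)*(o^2 + 5*o + 4) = o*(o - 1)*(o + 4)*(o + 1)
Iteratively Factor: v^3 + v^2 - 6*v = (v - 2)*(v^2 + 3*v) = (v - 2)*(v + 3)*(v)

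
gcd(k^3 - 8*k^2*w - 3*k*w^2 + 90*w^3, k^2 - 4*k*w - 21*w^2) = k + 3*w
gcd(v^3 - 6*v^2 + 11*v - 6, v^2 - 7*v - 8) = 1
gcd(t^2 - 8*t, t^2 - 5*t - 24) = t - 8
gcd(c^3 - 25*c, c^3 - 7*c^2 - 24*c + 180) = c + 5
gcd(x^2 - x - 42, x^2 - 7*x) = x - 7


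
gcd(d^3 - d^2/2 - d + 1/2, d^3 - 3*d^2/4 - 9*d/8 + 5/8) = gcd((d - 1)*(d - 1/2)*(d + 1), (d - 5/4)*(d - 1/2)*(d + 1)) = d^2 + d/2 - 1/2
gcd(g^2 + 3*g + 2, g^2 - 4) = g + 2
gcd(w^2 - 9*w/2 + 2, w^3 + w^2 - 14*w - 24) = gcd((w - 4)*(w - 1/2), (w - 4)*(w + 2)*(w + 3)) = w - 4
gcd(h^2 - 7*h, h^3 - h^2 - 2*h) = h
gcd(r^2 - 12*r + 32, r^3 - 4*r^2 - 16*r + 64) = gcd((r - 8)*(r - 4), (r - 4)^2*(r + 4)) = r - 4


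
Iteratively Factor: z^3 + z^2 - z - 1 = (z - 1)*(z^2 + 2*z + 1) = (z - 1)*(z + 1)*(z + 1)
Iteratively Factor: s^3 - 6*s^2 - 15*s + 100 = (s - 5)*(s^2 - s - 20) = (s - 5)^2*(s + 4)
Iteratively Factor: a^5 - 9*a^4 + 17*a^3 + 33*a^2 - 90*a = (a - 3)*(a^4 - 6*a^3 - a^2 + 30*a) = (a - 3)*(a + 2)*(a^3 - 8*a^2 + 15*a) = (a - 3)^2*(a + 2)*(a^2 - 5*a) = (a - 5)*(a - 3)^2*(a + 2)*(a)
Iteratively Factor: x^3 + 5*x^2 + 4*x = (x + 1)*(x^2 + 4*x) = (x + 1)*(x + 4)*(x)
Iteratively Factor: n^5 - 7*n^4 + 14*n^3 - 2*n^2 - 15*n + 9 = (n - 3)*(n^4 - 4*n^3 + 2*n^2 + 4*n - 3) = (n - 3)*(n + 1)*(n^3 - 5*n^2 + 7*n - 3) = (n - 3)*(n - 1)*(n + 1)*(n^2 - 4*n + 3) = (n - 3)*(n - 1)^2*(n + 1)*(n - 3)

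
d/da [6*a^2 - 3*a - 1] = 12*a - 3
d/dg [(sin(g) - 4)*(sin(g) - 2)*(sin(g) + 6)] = (3*sin(g)^2 - 28)*cos(g)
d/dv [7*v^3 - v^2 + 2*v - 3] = 21*v^2 - 2*v + 2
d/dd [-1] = 0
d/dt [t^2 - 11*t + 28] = 2*t - 11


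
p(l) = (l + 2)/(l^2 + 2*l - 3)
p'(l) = (-2*l - 2)*(l + 2)/(l^2 + 2*l - 3)^2 + 1/(l^2 + 2*l - 3)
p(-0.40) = -0.44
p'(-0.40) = -0.42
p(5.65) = 0.19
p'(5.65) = -0.04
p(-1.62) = -0.11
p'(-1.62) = -0.24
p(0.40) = -1.18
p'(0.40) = -2.10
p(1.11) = 6.88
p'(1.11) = -62.00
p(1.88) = 0.90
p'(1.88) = -0.98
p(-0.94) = -0.27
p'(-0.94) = -0.26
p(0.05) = -0.71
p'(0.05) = -0.86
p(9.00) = 0.11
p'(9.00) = -0.01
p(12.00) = 0.08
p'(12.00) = -0.00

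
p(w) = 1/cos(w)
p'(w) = sin(w)/cos(w)^2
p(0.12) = 1.01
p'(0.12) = 0.12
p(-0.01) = 1.00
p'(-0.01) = -0.01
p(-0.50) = 1.14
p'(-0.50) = -0.62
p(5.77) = 1.15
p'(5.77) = -0.65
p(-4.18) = -1.97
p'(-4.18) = 3.34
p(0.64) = 1.25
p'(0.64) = 0.93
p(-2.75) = -1.08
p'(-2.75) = -0.45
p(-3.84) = -1.31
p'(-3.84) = 1.10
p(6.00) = 1.04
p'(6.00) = -0.30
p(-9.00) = -1.10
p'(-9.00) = -0.50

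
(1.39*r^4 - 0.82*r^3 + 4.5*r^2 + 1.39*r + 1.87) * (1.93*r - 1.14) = 2.6827*r^5 - 3.1672*r^4 + 9.6198*r^3 - 2.4473*r^2 + 2.0245*r - 2.1318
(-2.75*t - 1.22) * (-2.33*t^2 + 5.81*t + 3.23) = 6.4075*t^3 - 13.1349*t^2 - 15.9707*t - 3.9406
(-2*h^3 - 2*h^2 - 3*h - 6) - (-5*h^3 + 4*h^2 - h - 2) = 3*h^3 - 6*h^2 - 2*h - 4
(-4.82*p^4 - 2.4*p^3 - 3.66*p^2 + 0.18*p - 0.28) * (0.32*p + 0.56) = -1.5424*p^5 - 3.4672*p^4 - 2.5152*p^3 - 1.992*p^2 + 0.0112*p - 0.1568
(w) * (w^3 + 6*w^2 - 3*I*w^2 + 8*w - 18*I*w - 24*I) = w^4 + 6*w^3 - 3*I*w^3 + 8*w^2 - 18*I*w^2 - 24*I*w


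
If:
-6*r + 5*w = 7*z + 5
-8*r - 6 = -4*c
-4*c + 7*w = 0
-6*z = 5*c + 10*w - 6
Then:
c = 105/173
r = -309/692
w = 60/173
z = -29/346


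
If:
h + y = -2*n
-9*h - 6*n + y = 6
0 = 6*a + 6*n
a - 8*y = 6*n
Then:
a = -24/13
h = -27/13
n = 24/13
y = -21/13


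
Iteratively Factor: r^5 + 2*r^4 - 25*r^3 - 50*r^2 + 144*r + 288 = (r - 4)*(r^4 + 6*r^3 - r^2 - 54*r - 72) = (r - 4)*(r + 2)*(r^3 + 4*r^2 - 9*r - 36) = (r - 4)*(r - 3)*(r + 2)*(r^2 + 7*r + 12) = (r - 4)*(r - 3)*(r + 2)*(r + 4)*(r + 3)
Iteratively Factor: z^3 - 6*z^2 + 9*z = (z)*(z^2 - 6*z + 9) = z*(z - 3)*(z - 3)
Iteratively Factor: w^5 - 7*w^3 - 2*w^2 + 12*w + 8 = (w - 2)*(w^4 + 2*w^3 - 3*w^2 - 8*w - 4) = (w - 2)*(w + 1)*(w^3 + w^2 - 4*w - 4) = (w - 2)^2*(w + 1)*(w^2 + 3*w + 2) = (w - 2)^2*(w + 1)*(w + 2)*(w + 1)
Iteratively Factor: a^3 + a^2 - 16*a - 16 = (a - 4)*(a^2 + 5*a + 4) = (a - 4)*(a + 4)*(a + 1)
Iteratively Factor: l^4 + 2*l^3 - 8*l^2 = (l + 4)*(l^3 - 2*l^2) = l*(l + 4)*(l^2 - 2*l) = l^2*(l + 4)*(l - 2)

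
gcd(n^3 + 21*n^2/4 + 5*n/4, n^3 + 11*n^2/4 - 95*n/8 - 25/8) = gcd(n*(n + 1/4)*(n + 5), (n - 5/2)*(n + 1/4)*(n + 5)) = n^2 + 21*n/4 + 5/4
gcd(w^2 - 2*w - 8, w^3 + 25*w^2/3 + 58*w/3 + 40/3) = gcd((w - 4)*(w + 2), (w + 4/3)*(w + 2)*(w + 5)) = w + 2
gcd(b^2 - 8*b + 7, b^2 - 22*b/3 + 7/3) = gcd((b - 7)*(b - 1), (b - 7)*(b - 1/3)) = b - 7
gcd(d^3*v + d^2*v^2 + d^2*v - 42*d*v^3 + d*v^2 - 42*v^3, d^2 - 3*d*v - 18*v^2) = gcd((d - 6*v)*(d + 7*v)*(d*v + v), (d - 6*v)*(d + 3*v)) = -d + 6*v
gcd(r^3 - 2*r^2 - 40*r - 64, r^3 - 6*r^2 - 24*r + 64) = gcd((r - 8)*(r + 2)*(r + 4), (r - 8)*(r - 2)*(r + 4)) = r^2 - 4*r - 32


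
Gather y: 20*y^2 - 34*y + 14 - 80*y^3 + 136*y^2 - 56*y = -80*y^3 + 156*y^2 - 90*y + 14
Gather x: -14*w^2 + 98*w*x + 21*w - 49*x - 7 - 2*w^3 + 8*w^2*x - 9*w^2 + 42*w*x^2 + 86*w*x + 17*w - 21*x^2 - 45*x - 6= -2*w^3 - 23*w^2 + 38*w + x^2*(42*w - 21) + x*(8*w^2 + 184*w - 94) - 13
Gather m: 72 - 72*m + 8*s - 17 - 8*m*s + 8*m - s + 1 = m*(-8*s - 64) + 7*s + 56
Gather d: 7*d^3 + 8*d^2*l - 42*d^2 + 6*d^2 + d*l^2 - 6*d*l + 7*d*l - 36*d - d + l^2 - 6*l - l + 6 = 7*d^3 + d^2*(8*l - 36) + d*(l^2 + l - 37) + l^2 - 7*l + 6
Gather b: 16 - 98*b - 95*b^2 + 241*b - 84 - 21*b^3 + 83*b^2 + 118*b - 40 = -21*b^3 - 12*b^2 + 261*b - 108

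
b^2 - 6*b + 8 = (b - 4)*(b - 2)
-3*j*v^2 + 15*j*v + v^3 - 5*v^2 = v*(-3*j + v)*(v - 5)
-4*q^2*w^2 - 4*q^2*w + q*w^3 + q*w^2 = w*(-4*q + w)*(q*w + q)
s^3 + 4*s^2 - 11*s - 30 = (s - 3)*(s + 2)*(s + 5)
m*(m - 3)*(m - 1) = m^3 - 4*m^2 + 3*m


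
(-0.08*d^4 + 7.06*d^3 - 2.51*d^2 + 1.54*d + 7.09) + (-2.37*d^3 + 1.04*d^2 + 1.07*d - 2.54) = -0.08*d^4 + 4.69*d^3 - 1.47*d^2 + 2.61*d + 4.55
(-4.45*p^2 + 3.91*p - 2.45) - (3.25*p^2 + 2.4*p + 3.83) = -7.7*p^2 + 1.51*p - 6.28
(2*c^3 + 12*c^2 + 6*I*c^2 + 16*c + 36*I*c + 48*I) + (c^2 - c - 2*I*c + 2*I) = 2*c^3 + 13*c^2 + 6*I*c^2 + 15*c + 34*I*c + 50*I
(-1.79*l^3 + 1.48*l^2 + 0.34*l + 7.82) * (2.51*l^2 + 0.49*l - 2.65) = -4.4929*l^5 + 2.8377*l^4 + 6.3221*l^3 + 15.8728*l^2 + 2.9308*l - 20.723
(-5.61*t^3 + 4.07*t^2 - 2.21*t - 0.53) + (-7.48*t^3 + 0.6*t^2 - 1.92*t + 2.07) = -13.09*t^3 + 4.67*t^2 - 4.13*t + 1.54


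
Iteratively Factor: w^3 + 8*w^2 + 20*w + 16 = (w + 4)*(w^2 + 4*w + 4) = (w + 2)*(w + 4)*(w + 2)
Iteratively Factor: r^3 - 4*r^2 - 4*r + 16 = (r + 2)*(r^2 - 6*r + 8) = (r - 2)*(r + 2)*(r - 4)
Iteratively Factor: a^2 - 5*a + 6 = (a - 2)*(a - 3)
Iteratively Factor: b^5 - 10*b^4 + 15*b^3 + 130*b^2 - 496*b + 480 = (b - 5)*(b^4 - 5*b^3 - 10*b^2 + 80*b - 96) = (b - 5)*(b + 4)*(b^3 - 9*b^2 + 26*b - 24) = (b - 5)*(b - 2)*(b + 4)*(b^2 - 7*b + 12) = (b - 5)*(b - 3)*(b - 2)*(b + 4)*(b - 4)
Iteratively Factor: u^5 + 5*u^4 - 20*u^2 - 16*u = (u)*(u^4 + 5*u^3 - 20*u - 16) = u*(u + 2)*(u^3 + 3*u^2 - 6*u - 8) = u*(u + 2)*(u + 4)*(u^2 - u - 2) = u*(u + 1)*(u + 2)*(u + 4)*(u - 2)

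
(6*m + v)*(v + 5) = 6*m*v + 30*m + v^2 + 5*v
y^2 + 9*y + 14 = (y + 2)*(y + 7)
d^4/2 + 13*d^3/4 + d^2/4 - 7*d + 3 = (d/2 + 1)*(d - 1)*(d - 1/2)*(d + 6)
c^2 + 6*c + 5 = (c + 1)*(c + 5)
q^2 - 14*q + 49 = (q - 7)^2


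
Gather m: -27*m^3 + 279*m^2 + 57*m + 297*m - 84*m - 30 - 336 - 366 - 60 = -27*m^3 + 279*m^2 + 270*m - 792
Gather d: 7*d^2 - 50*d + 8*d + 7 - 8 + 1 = 7*d^2 - 42*d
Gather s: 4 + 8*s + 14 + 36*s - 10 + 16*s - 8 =60*s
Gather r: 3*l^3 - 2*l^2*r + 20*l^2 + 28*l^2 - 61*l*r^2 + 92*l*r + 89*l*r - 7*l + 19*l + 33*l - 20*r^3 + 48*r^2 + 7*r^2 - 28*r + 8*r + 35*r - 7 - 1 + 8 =3*l^3 + 48*l^2 + 45*l - 20*r^3 + r^2*(55 - 61*l) + r*(-2*l^2 + 181*l + 15)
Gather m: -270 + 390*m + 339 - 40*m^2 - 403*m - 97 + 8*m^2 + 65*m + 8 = -32*m^2 + 52*m - 20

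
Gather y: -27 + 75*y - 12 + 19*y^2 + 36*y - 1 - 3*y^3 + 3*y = -3*y^3 + 19*y^2 + 114*y - 40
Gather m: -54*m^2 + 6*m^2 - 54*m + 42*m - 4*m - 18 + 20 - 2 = -48*m^2 - 16*m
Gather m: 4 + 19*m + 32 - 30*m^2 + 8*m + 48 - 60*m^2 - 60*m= -90*m^2 - 33*m + 84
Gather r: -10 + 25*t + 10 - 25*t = 0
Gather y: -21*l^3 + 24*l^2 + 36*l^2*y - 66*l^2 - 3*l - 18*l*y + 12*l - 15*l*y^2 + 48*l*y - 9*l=-21*l^3 - 42*l^2 - 15*l*y^2 + y*(36*l^2 + 30*l)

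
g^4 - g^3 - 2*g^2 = g^2*(g - 2)*(g + 1)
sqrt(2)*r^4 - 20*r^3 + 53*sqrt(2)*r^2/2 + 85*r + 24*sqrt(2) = (r - 8*sqrt(2))*(r - 3*sqrt(2))*(r + sqrt(2)/2)*(sqrt(2)*r + 1)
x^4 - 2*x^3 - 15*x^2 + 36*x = x*(x - 3)^2*(x + 4)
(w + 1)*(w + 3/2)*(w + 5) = w^3 + 15*w^2/2 + 14*w + 15/2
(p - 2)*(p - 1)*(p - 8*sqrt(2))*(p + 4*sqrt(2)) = p^4 - 4*sqrt(2)*p^3 - 3*p^3 - 62*p^2 + 12*sqrt(2)*p^2 - 8*sqrt(2)*p + 192*p - 128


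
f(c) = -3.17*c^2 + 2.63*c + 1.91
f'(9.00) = -54.43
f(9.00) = -231.19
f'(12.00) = -73.45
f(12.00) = -423.01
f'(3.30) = -18.29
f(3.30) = -23.93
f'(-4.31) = 29.96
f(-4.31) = -68.31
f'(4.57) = -26.34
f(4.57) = -52.28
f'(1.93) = -9.61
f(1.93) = -4.82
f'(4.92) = -28.56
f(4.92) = -61.88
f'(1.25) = -5.30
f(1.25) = 0.24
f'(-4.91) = 33.76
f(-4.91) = -87.43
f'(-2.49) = 18.42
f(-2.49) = -24.29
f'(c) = 2.63 - 6.34*c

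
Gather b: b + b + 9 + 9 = 2*b + 18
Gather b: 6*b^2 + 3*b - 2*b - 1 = 6*b^2 + b - 1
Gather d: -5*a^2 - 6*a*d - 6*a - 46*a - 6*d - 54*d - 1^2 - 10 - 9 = -5*a^2 - 52*a + d*(-6*a - 60) - 20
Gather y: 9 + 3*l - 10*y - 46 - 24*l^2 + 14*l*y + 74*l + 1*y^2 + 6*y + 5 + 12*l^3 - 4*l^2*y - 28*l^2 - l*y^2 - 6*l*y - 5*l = 12*l^3 - 52*l^2 + 72*l + y^2*(1 - l) + y*(-4*l^2 + 8*l - 4) - 32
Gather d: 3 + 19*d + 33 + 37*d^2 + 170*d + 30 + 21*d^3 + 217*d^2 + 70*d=21*d^3 + 254*d^2 + 259*d + 66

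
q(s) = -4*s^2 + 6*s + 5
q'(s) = 6 - 8*s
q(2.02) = 0.80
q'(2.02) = -10.16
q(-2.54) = -36.05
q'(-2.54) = 26.32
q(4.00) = -35.00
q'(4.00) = -26.00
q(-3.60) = -68.44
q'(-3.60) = 34.80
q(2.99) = -12.82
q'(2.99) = -17.92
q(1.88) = 2.14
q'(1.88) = -9.04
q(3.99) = -34.74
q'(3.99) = -25.92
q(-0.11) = 4.29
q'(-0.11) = 6.88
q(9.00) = -265.00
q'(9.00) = -66.00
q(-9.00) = -373.00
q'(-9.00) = 78.00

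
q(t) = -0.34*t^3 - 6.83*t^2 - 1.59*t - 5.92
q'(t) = -1.02*t^2 - 13.66*t - 1.59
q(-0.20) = -5.87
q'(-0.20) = 1.10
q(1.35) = -21.35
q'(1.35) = -21.89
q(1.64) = -28.40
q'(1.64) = -26.74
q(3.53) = -111.60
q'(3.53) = -62.52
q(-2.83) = -48.41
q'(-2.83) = 28.90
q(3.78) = -127.88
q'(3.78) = -67.80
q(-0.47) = -6.65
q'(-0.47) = 4.60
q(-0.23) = -5.91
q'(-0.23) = 1.50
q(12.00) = -1596.04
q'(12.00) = -312.39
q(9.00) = -821.32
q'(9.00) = -207.15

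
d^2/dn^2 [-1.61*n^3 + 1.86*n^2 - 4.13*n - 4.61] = 3.72 - 9.66*n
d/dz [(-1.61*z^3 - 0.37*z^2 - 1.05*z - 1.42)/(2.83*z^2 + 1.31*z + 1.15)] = (-4.5563*z^4 - 4.2182*z^3 - 3.0677*z^2 + 7.1862*z + 0.6527)/(8.0089*z^4 + 7.4146*z^3 + 8.2251*z^2 + 3.013*z + 1.3225)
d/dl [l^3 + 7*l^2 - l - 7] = 3*l^2 + 14*l - 1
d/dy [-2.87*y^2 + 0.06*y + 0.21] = 0.06 - 5.74*y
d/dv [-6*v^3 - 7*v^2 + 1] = 2*v*(-9*v - 7)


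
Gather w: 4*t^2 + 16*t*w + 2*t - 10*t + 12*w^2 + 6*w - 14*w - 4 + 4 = 4*t^2 - 8*t + 12*w^2 + w*(16*t - 8)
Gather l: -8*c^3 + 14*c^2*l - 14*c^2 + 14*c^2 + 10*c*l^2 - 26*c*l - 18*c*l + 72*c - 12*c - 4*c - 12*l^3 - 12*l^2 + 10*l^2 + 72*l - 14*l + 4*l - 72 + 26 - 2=-8*c^3 + 56*c - 12*l^3 + l^2*(10*c - 2) + l*(14*c^2 - 44*c + 62) - 48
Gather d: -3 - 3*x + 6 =3 - 3*x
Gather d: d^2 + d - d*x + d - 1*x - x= d^2 + d*(2 - x) - 2*x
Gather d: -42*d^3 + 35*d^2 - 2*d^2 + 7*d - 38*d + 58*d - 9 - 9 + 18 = -42*d^3 + 33*d^2 + 27*d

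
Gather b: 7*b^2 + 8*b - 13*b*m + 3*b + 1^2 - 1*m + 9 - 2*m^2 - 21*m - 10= 7*b^2 + b*(11 - 13*m) - 2*m^2 - 22*m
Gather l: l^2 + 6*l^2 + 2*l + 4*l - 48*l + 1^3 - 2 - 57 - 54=7*l^2 - 42*l - 112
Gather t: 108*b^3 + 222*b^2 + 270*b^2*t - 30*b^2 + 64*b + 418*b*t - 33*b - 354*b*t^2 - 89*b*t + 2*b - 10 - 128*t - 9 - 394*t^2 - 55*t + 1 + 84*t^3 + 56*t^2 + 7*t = 108*b^3 + 192*b^2 + 33*b + 84*t^3 + t^2*(-354*b - 338) + t*(270*b^2 + 329*b - 176) - 18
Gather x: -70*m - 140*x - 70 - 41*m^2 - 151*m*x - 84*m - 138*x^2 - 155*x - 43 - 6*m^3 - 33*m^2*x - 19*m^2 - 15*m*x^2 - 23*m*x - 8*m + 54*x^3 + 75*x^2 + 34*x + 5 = -6*m^3 - 60*m^2 - 162*m + 54*x^3 + x^2*(-15*m - 63) + x*(-33*m^2 - 174*m - 261) - 108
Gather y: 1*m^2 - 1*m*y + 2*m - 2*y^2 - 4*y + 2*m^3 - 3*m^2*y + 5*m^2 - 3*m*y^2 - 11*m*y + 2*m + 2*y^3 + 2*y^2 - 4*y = 2*m^3 + 6*m^2 - 3*m*y^2 + 4*m + 2*y^3 + y*(-3*m^2 - 12*m - 8)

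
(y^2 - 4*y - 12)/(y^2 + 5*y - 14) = (y^2 - 4*y - 12)/(y^2 + 5*y - 14)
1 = 1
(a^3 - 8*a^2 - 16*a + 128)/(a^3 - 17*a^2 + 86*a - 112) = (a^2 - 16)/(a^2 - 9*a + 14)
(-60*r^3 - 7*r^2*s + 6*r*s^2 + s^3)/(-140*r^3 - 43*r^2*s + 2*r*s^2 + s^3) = (3*r - s)/(7*r - s)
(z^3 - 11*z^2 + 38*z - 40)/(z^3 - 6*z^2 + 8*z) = (z - 5)/z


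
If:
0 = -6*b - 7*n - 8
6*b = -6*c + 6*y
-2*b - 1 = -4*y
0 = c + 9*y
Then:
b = -5/8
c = 9/16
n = -17/28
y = -1/16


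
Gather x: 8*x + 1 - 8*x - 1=0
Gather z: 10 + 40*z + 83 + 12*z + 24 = 52*z + 117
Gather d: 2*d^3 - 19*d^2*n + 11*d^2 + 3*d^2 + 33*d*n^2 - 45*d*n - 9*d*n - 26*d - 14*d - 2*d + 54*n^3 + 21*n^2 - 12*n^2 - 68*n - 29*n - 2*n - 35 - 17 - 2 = 2*d^3 + d^2*(14 - 19*n) + d*(33*n^2 - 54*n - 42) + 54*n^3 + 9*n^2 - 99*n - 54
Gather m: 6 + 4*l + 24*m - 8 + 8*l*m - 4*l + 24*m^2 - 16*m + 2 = 24*m^2 + m*(8*l + 8)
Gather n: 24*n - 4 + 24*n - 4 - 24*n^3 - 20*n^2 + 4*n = -24*n^3 - 20*n^2 + 52*n - 8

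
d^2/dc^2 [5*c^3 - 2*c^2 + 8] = 30*c - 4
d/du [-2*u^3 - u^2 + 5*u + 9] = -6*u^2 - 2*u + 5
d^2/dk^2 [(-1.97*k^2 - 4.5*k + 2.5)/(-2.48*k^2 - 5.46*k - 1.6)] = (2.00284799999997*k^3 - 139.15776*k^2 - 310.248*k - 197.7556)/(15.252992*k^6 + 100.743552*k^5 + 251.320224*k^4 + 292.763016*k^3 + 162.14208*k^2 + 41.9328*k + 4.096)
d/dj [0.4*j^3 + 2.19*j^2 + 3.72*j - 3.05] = 1.2*j^2 + 4.38*j + 3.72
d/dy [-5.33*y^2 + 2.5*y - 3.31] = 2.5 - 10.66*y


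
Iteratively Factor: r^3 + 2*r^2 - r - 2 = (r - 1)*(r^2 + 3*r + 2) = (r - 1)*(r + 2)*(r + 1)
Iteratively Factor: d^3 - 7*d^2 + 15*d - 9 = (d - 3)*(d^2 - 4*d + 3) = (d - 3)^2*(d - 1)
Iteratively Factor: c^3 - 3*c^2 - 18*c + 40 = (c + 4)*(c^2 - 7*c + 10) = (c - 5)*(c + 4)*(c - 2)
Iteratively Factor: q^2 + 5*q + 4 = (q + 1)*(q + 4)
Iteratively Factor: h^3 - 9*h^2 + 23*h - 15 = (h - 3)*(h^2 - 6*h + 5) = (h - 5)*(h - 3)*(h - 1)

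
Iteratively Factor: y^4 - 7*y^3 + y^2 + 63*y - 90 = (y - 5)*(y^3 - 2*y^2 - 9*y + 18) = (y - 5)*(y - 2)*(y^2 - 9) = (y - 5)*(y - 3)*(y - 2)*(y + 3)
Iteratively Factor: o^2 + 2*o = (o + 2)*(o)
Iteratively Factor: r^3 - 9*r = (r - 3)*(r^2 + 3*r) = r*(r - 3)*(r + 3)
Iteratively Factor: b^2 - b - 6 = (b + 2)*(b - 3)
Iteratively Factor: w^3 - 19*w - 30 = (w + 3)*(w^2 - 3*w - 10) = (w - 5)*(w + 3)*(w + 2)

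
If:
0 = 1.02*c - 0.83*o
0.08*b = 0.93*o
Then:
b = 11.625*o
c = 0.813725490196078*o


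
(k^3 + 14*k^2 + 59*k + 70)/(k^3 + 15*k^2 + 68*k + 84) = (k + 5)/(k + 6)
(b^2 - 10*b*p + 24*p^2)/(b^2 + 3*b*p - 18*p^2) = (b^2 - 10*b*p + 24*p^2)/(b^2 + 3*b*p - 18*p^2)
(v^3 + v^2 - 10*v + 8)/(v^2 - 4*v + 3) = (v^2 + 2*v - 8)/(v - 3)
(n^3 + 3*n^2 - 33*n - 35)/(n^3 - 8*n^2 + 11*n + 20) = (n + 7)/(n - 4)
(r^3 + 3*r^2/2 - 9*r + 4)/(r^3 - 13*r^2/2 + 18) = (2*r^2 + 7*r - 4)/(2*r^2 - 9*r - 18)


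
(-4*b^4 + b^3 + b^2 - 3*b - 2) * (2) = -8*b^4 + 2*b^3 + 2*b^2 - 6*b - 4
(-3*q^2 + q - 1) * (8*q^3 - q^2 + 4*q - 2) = -24*q^5 + 11*q^4 - 21*q^3 + 11*q^2 - 6*q + 2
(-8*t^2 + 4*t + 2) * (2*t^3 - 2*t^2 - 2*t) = -16*t^5 + 24*t^4 + 12*t^3 - 12*t^2 - 4*t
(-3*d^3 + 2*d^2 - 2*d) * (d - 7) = -3*d^4 + 23*d^3 - 16*d^2 + 14*d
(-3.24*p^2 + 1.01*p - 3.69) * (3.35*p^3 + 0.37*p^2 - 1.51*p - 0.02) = -10.854*p^5 + 2.1847*p^4 - 7.0954*p^3 - 2.8256*p^2 + 5.5517*p + 0.0738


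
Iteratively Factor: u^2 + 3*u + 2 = (u + 1)*(u + 2)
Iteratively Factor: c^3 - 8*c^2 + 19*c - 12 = (c - 3)*(c^2 - 5*c + 4) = (c - 3)*(c - 1)*(c - 4)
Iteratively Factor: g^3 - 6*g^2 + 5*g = (g)*(g^2 - 6*g + 5) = g*(g - 5)*(g - 1)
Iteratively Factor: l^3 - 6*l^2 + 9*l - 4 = (l - 1)*(l^2 - 5*l + 4) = (l - 1)^2*(l - 4)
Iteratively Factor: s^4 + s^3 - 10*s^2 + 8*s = (s + 4)*(s^3 - 3*s^2 + 2*s) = s*(s + 4)*(s^2 - 3*s + 2) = s*(s - 1)*(s + 4)*(s - 2)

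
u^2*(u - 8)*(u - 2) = u^4 - 10*u^3 + 16*u^2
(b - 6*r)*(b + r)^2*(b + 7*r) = b^4 + 3*b^3*r - 39*b^2*r^2 - 83*b*r^3 - 42*r^4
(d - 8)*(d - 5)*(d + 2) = d^3 - 11*d^2 + 14*d + 80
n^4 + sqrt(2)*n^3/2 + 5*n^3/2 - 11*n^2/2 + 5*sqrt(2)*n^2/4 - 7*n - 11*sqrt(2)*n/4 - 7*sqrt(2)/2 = (n - 2)*(n + 1)*(n + 7/2)*(n + sqrt(2)/2)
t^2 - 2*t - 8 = (t - 4)*(t + 2)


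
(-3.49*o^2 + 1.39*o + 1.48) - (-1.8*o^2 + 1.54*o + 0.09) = -1.69*o^2 - 0.15*o + 1.39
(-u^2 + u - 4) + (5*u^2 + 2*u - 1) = 4*u^2 + 3*u - 5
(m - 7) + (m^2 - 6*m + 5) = m^2 - 5*m - 2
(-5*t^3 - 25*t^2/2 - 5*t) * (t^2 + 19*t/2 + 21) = -5*t^5 - 60*t^4 - 915*t^3/4 - 310*t^2 - 105*t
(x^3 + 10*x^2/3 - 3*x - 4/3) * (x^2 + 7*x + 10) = x^5 + 31*x^4/3 + 91*x^3/3 + 11*x^2 - 118*x/3 - 40/3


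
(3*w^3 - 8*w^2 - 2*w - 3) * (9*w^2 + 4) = 27*w^5 - 72*w^4 - 6*w^3 - 59*w^2 - 8*w - 12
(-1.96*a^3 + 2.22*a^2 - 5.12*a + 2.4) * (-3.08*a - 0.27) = 6.0368*a^4 - 6.3084*a^3 + 15.1702*a^2 - 6.0096*a - 0.648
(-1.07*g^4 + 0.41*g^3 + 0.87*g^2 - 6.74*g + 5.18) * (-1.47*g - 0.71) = 1.5729*g^5 + 0.157*g^4 - 1.57*g^3 + 9.2901*g^2 - 2.8292*g - 3.6778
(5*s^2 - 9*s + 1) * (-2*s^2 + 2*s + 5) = -10*s^4 + 28*s^3 + 5*s^2 - 43*s + 5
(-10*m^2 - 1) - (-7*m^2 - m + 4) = -3*m^2 + m - 5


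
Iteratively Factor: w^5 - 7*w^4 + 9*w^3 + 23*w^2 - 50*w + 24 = (w - 4)*(w^4 - 3*w^3 - 3*w^2 + 11*w - 6) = (w - 4)*(w - 1)*(w^3 - 2*w^2 - 5*w + 6) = (w - 4)*(w - 1)^2*(w^2 - w - 6) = (w - 4)*(w - 1)^2*(w + 2)*(w - 3)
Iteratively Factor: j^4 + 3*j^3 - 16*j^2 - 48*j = (j - 4)*(j^3 + 7*j^2 + 12*j) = j*(j - 4)*(j^2 + 7*j + 12) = j*(j - 4)*(j + 3)*(j + 4)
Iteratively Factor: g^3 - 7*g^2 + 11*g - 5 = (g - 1)*(g^2 - 6*g + 5) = (g - 1)^2*(g - 5)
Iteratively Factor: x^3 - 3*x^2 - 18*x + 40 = (x - 5)*(x^2 + 2*x - 8) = (x - 5)*(x - 2)*(x + 4)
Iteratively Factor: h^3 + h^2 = (h)*(h^2 + h) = h*(h + 1)*(h)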